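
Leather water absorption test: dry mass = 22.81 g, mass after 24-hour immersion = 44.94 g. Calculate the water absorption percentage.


97.0%


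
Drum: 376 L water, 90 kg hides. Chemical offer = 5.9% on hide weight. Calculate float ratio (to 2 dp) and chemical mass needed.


Float ratio = 376 / 90 = 4.18
Chemical = 90 x 5.9 / 100 = 5.31 kg


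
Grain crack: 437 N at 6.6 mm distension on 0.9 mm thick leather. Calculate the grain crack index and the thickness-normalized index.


Crack index = 66.2 N/mm
Normalized index = 73.6 N/mm per mm

Crack index = 437 / 6.6 = 66.2 N/mm
Normalized = 66.2 / 0.9 = 73.6 N/mm per mm


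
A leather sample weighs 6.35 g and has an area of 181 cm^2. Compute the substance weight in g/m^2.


350.8 g/m^2

Substance weight = mass / area x 10000
SW = 6.35 / 181 x 10000
SW = 350.8 g/m^2


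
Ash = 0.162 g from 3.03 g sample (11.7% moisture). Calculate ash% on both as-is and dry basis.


As-is ash = 5.35%
Dry-basis ash = 6.05%

As-is ash% = 0.162 / 3.03 x 100 = 5.35%
Dry mass = 3.03 x (100 - 11.7) / 100 = 2.67549 g
Dry-basis ash% = 0.162 / 2.67549 x 100 = 6.05%


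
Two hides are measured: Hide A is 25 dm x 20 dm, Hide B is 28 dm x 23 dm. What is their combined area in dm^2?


1144 dm^2

Hide A area = 25 x 20 = 500 dm^2
Hide B area = 28 x 23 = 644 dm^2
Total = 500 + 644 = 1144 dm^2


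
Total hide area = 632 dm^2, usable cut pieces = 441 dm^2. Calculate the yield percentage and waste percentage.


Yield = 69.8%
Waste = 30.2%


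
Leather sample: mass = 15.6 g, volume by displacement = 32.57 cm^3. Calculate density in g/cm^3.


Density = mass / volume
Density = 15.6 / 32.57 = 0.479 g/cm^3


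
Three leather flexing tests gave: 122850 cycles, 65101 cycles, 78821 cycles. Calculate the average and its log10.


Average = 88924 cycles
log10 = 4.95


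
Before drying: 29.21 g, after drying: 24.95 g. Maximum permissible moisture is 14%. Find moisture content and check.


Moisture content = 14.6%
Acceptable: No

MC = (29.21 - 24.95) / 29.21 x 100 = 14.6%
Maximum: 14%
Acceptable: No


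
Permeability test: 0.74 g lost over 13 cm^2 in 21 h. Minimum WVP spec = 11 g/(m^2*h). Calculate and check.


WVP = 0.74 / (13 x 21) x 10000 = 27.11 g/(m^2*h)
Minimum: 11 g/(m^2*h)
Meets spec: Yes


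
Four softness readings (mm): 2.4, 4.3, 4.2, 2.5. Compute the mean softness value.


3.35 mm

Sum = 2.4 + 4.3 + 4.2 + 2.5
Mean = 13.4 / 4 = 3.35 mm


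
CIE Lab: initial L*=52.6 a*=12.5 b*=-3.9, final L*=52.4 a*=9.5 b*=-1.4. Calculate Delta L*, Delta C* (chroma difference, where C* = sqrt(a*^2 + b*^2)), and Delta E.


Delta L* = -0.2
Delta C* = -3.49
Delta E = 3.91

Delta L* = 52.4 - 52.6 = -0.2
C1* = sqrt((12.5)^2 + (-3.9)^2) = 13.094
C2* = sqrt((9.5)^2 + (-1.4)^2) = 9.603
Delta C* = 9.603 - 13.094 = -3.49
Delta E = sqrt((-0.2)^2 + (-3.0)^2 + (2.5)^2) = 3.91


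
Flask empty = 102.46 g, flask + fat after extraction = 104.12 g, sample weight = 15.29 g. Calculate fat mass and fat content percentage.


Fat mass = 104.12 - 102.46 = 1.66 g
Fat% = 1.66 / 15.29 x 100 = 10.9%


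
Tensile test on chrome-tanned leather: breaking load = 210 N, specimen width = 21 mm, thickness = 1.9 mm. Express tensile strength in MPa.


Cross-section = 21 x 1.9 = 39.9 mm^2
TS = 210 / 39.9 = 5.26 MPa
(1 N/mm^2 = 1 MPa)


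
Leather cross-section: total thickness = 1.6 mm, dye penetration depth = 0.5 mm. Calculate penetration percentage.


31.3%

Penetration% = 0.5 / 1.6 x 100
Penetration = 31.3%


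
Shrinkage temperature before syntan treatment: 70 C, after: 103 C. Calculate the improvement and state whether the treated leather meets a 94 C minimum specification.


Improvement = 103 - 70 = 33 C
Spec check: 103 C >= 94 C? Yes


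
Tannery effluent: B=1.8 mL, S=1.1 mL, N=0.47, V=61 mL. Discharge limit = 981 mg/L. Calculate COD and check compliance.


COD = (1.8 - 1.1) x 0.47 x 8000 / 61 = 43.1 mg/L
Limit: 981 mg/L
Compliant: Yes


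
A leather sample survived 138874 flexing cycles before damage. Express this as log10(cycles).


5.14

log10(138874) = 5.14


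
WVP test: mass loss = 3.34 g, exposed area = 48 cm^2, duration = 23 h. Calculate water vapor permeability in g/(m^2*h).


30.25 g/(m^2*h)


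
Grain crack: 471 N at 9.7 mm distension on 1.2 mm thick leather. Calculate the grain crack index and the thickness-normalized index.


Crack index = 48.6 N/mm
Normalized index = 40.5 N/mm per mm


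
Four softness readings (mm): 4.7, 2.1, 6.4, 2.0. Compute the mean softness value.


3.80 mm

Sum = 4.7 + 2.1 + 6.4 + 2.0
Mean = 15.2 / 4 = 3.80 mm


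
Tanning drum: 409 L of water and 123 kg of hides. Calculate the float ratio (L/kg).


Float ratio = water / hide weight
Ratio = 409 / 123 = 3.3


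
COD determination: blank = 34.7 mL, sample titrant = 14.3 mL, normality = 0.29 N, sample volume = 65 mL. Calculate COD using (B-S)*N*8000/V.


COD = (34.7 - 14.3) x 0.29 x 8000 / 65
COD = 20.4 x 0.29 x 8000 / 65
COD = 728.1 mg/L


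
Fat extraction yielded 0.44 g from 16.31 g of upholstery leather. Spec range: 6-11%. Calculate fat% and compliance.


Fat content = 2.7%
Compliant: No

Fat% = 0.44 / 16.31 x 100 = 2.7%
Spec range: 6-11%
Compliant: No


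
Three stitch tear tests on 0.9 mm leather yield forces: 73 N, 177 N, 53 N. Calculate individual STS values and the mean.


STS1 = 73 / 0.9 = 81.1 N/mm
STS2 = 177 / 0.9 = 196.7 N/mm
STS3 = 53 / 0.9 = 58.9 N/mm
Mean = (81.1 + 196.7 + 58.9) / 3 = 112.2 N/mm


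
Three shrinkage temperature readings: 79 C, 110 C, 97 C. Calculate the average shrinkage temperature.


Average = (79 + 110 + 97) / 3
Average = 286 / 3 = 95.3 C


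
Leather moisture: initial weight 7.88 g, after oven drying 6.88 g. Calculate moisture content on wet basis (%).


Moisture = 7.88 - 6.88 = 1.00 g
MC = 1.00 / 7.88 x 100 = 12.7%


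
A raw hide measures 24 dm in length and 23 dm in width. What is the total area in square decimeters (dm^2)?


Area = length x width
Area = 24 x 23 = 552 dm^2


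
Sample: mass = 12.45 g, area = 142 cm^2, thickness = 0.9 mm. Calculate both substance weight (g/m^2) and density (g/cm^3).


Substance weight = 876.8 g/m^2
Density = 0.974 g/cm^3


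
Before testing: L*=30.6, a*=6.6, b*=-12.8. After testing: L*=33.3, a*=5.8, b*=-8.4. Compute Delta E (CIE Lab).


dL = 33.3 - 30.6 = 2.7
da = 5.8 - 6.6 = -0.8
db = -8.4 - (-12.8) = 4.4
dE = sqrt((2.7)^2 + (-0.8)^2 + (4.4)^2) = 5.22


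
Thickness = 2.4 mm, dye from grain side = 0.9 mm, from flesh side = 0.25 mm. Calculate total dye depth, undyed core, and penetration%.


Total dyed = 1.15 mm
Undyed core = 1.25 mm
Penetration = 47.9%

Total dyed = 0.9 + 0.25 = 1.15 mm
Undyed core = 2.4 - 1.15 = 1.25 mm
Penetration = 1.15 / 2.4 x 100 = 47.9%


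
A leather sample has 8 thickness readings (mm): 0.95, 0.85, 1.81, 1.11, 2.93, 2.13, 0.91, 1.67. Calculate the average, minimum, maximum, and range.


Average = 1.55 mm
Min = 0.85 mm
Max = 2.93 mm
Range = 2.08 mm

Sum = 12.36
Average = 12.36 / 8 = 1.55 mm
Minimum = 0.85 mm
Maximum = 2.93 mm
Range = 2.93 - 0.85 = 2.08 mm


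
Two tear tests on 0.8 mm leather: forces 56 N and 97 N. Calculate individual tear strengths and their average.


Tear 1 = 70.0 N/mm
Tear 2 = 121.3 N/mm
Average = 95.7 N/mm

Tear 1 = 56 / 0.8 = 70.0 N/mm
Tear 2 = 97 / 0.8 = 121.3 N/mm
Average = (70.0 + 121.3) / 2 = 95.7 N/mm


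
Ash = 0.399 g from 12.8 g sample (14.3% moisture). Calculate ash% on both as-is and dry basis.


As-is ash% = 0.399 / 12.8 x 100 = 3.12%
Dry mass = 12.8 x (100 - 14.3) / 100 = 10.9696 g
Dry-basis ash% = 0.399 / 10.9696 x 100 = 3.64%


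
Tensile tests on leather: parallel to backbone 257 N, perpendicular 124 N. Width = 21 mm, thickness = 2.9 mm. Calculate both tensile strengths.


Area = 21 x 2.9 = 60.9 mm^2
TS (parallel) = 257 / 60.9 = 4.22 N/mm^2
TS (perpendicular) = 124 / 60.9 = 2.04 N/mm^2


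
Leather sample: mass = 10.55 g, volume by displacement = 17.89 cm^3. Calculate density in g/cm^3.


0.590 g/cm^3

Density = mass / volume
Density = 10.55 / 17.89 = 0.590 g/cm^3


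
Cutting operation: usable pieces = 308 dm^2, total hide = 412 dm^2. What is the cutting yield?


Yield = usable / total x 100
Yield = 308 / 412 x 100 = 74.8%


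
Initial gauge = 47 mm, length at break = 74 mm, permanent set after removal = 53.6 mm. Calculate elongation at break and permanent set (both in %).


Elongation at break = 57.4%
Permanent set = 14.0%

Elongation at break = (74 - 47) / 47 x 100 = 57.4%
Permanent set = (53.6 - 47) / 47 x 100 = 14.0%


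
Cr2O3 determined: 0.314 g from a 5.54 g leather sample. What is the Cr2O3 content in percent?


Cr2O3% = 0.314 / 5.54 x 100
Cr2O3% = 5.67%


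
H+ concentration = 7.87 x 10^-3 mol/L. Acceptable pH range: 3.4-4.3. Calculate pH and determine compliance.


pH = 2.10
Compliant: No

pH = -log10(7.87 x 10^-3) = 2.10
Range: 3.4 to 4.3
Compliant: No


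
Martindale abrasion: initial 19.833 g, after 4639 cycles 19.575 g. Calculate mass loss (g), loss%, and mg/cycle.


Loss = 19.833 - 19.575 = 0.258 g
Loss% = 0.258 / 19.833 x 100 = 1.30%
Rate = 0.258 / 4639 x 1000 = 0.056 mg/cycle


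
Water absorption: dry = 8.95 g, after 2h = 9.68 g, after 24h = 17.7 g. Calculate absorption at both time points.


2h absorption = 8.2%
24h absorption = 97.8%

WA (2h) = (9.68 - 8.95) / 8.95 x 100 = 8.2%
WA (24h) = (17.7 - 8.95) / 8.95 x 100 = 97.8%


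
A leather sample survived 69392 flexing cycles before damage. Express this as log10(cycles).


log10(69392) = 4.84


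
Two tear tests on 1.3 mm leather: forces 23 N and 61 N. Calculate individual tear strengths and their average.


Tear 1 = 23 / 1.3 = 17.7 N/mm
Tear 2 = 61 / 1.3 = 46.9 N/mm
Average = (17.7 + 46.9) / 2 = 32.3 N/mm


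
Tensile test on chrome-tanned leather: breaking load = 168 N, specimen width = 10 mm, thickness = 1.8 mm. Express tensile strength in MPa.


Cross-section = 10 x 1.8 = 18.0 mm^2
TS = 168 / 18.0 = 9.33 MPa
(1 N/mm^2 = 1 MPa)


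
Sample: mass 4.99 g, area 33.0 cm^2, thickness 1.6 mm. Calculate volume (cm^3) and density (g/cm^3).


Thickness in cm = 1.6 / 10 = 0.16 cm
Volume = 33.0 x 0.16 = 5.280 cm^3
Density = 4.99 / 5.280 = 0.945 g/cm^3


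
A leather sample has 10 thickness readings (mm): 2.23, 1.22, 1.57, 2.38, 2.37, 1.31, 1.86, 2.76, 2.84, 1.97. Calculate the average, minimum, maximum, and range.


Average = 2.05 mm
Min = 1.22 mm
Max = 2.84 mm
Range = 1.62 mm

Sum = 20.51
Average = 20.51 / 10 = 2.05 mm
Minimum = 1.22 mm
Maximum = 2.84 mm
Range = 2.84 - 1.22 = 1.62 mm


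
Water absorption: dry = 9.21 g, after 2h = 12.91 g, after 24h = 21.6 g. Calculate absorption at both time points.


WA (2h) = (12.91 - 9.21) / 9.21 x 100 = 40.2%
WA (24h) = (21.6 - 9.21) / 9.21 x 100 = 134.5%


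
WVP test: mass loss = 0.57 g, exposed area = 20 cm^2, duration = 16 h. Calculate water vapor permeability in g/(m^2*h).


17.81 g/(m^2*h)


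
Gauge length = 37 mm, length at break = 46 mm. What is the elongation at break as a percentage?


Extension = 46 - 37 = 9 mm
Elongation = 9 / 37 x 100 = 24.3%


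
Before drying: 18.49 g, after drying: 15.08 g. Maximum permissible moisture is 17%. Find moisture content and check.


Moisture content = 18.4%
Acceptable: No

MC = (18.49 - 15.08) / 18.49 x 100 = 18.4%
Maximum: 17%
Acceptable: No


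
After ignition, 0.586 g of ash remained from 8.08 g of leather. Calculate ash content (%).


7.25%


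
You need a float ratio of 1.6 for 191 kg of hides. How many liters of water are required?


Water = hide weight x target ratio
Water = 191 x 1.6 = 305.6 L


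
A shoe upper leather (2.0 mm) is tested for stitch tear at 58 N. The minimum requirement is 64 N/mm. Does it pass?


STS = 58 / 2.0 = 29.0 N/mm
Minimum required: 64 N/mm
Passes: No


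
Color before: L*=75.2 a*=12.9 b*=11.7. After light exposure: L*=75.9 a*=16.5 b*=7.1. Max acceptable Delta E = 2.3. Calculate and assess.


Delta E = 5.88
Passes: No


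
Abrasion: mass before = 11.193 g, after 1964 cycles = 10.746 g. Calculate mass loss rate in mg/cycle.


0.228 mg/cycle

Mass loss = 11.193 - 10.746 = 0.447 g
Rate = 0.447 / 1964 x 1000 = 0.228 mg/cycle


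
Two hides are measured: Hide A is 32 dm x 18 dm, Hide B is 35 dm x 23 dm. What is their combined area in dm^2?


Hide A area = 32 x 18 = 576 dm^2
Hide B area = 35 x 23 = 805 dm^2
Total = 576 + 805 = 1381 dm^2


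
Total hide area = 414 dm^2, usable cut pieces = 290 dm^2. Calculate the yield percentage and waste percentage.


Yield = 290 / 414 x 100 = 70.0%
Waste = 414 - 290 = 124 dm^2
Waste% = 100 - 70.0 = 30.0%


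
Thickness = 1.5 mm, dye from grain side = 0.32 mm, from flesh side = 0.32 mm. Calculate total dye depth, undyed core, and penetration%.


Total dyed = 0.64 mm
Undyed core = 0.86 mm
Penetration = 42.7%

Total dyed = 0.32 + 0.32 = 0.64 mm
Undyed core = 1.5 - 0.64 = 0.86 mm
Penetration = 0.64 / 1.5 x 100 = 42.7%


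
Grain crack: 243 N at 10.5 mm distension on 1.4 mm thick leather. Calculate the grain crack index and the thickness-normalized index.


Crack index = 243 / 10.5 = 23.1 N/mm
Normalized = 23.1 / 1.4 = 16.5 N/mm per mm


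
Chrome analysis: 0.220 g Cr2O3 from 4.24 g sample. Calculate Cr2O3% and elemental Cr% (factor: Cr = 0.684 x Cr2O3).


Cr2O3% = 0.220 / 4.24 x 100 = 5.19%
Cr% = 5.19 x 0.684 = 3.55%


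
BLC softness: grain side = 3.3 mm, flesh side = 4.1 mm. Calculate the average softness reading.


3.70 mm


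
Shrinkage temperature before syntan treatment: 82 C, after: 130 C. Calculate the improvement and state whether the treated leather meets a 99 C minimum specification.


Improvement = 48 C
Meets 99 C spec: Yes

Improvement = 130 - 82 = 48 C
Spec check: 130 C >= 99 C? Yes


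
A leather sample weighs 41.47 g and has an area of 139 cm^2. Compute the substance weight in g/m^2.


Substance weight = mass / area x 10000
SW = 41.47 / 139 x 10000
SW = 2983.5 g/m^2


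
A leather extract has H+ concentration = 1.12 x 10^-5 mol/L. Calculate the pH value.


pH = 4.95


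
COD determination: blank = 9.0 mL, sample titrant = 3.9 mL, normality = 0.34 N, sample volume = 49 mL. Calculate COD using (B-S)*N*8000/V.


283.1 mg/L


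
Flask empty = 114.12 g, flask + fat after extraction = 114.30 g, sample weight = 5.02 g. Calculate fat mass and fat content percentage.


Fat mass = 0.18 g
Fat content = 3.6%


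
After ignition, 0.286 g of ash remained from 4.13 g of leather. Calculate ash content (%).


Ash% = 0.286 / 4.13 x 100
Ash% = 6.92%


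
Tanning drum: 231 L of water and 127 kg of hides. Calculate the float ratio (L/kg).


1.8

Float ratio = water / hide weight
Ratio = 231 / 127 = 1.8


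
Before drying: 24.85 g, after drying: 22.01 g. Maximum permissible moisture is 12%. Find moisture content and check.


MC = (24.85 - 22.01) / 24.85 x 100 = 11.4%
Maximum: 12%
Acceptable: Yes


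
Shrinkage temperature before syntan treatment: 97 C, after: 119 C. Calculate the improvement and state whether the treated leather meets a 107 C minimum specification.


Improvement = 22 C
Meets 107 C spec: Yes

Improvement = 119 - 97 = 22 C
Spec check: 119 C >= 107 C? Yes


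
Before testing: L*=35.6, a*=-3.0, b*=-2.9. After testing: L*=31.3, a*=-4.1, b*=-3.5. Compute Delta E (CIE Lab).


dL = 31.3 - 35.6 = -4.3
da = -4.1 - (-3.0) = -1.1
db = -3.5 - (-2.9) = -0.6
dE = sqrt((-4.3)^2 + (-1.1)^2 + (-0.6)^2) = 4.48


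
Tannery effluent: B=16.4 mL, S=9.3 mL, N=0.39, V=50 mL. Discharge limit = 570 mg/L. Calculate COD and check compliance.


COD = (16.4 - 9.3) x 0.39 x 8000 / 50 = 443.0 mg/L
Limit: 570 mg/L
Compliant: Yes


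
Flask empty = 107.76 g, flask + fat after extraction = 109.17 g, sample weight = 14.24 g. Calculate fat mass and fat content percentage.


Fat mass = 109.17 - 107.76 = 1.41 g
Fat% = 1.41 / 14.24 x 100 = 9.9%


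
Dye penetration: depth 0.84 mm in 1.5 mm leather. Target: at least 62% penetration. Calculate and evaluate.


Penetration = 0.84 / 1.5 x 100 = 56.0%
Target: 62%
Meets target: No


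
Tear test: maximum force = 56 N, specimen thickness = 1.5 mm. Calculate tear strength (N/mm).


37.3 N/mm

Tear strength = force / thickness
Tear = 56 / 1.5 = 37.3 N/mm


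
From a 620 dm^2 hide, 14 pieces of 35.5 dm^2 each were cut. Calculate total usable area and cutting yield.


Usable area = 497.0 dm^2
Yield = 80.2%


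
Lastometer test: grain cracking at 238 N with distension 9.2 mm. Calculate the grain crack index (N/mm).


Grain crack index = force / distension
Index = 238 / 9.2 = 25.9 N/mm


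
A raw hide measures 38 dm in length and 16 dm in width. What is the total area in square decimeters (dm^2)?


Area = length x width
Area = 38 x 16 = 608 dm^2


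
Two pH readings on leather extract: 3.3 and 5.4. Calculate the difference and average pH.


Difference = 2.1
Average pH = 4.35


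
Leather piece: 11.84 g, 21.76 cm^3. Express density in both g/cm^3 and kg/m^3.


0.544 g/cm^3
544 kg/m^3


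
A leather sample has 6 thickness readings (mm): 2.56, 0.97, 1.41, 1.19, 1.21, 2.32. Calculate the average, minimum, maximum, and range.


Average = 1.61 mm
Min = 0.97 mm
Max = 2.56 mm
Range = 1.59 mm


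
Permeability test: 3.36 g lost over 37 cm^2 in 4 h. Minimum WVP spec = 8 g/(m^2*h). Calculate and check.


WVP = 227.03 g/(m^2*h)
Meets specification: Yes

WVP = 3.36 / (37 x 4) x 10000 = 227.03 g/(m^2*h)
Minimum: 8 g/(m^2*h)
Meets spec: Yes


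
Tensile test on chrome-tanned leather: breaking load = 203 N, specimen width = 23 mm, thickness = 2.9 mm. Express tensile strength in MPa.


Cross-section = 23 x 2.9 = 66.7 mm^2
TS = 203 / 66.7 = 3.04 MPa
(1 N/mm^2 = 1 MPa)


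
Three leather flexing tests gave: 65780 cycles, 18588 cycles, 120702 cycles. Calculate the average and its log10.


Average = (65780 + 18588 + 120702) / 3 = 68357 cycles
log10(68357) = 4.83


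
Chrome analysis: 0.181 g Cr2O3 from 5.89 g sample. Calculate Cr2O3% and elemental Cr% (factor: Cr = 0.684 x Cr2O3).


Cr2O3% = 0.181 / 5.89 x 100 = 3.07%
Cr% = 3.07 x 0.684 = 2.10%


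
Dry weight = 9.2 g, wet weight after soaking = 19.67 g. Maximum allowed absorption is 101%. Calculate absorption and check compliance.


Absorption = 113.8%
Compliant: No


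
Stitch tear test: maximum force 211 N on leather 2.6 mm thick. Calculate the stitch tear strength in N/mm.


81.2 N/mm


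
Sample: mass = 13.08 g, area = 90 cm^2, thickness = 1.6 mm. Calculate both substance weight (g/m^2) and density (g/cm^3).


SW = 13.08 / 90 x 10000 = 1453.3 g/m^2
Volume = 90 x 1.6 / 10 = 14.40 cm^3
Density = 13.08 / 14.40 = 0.908 g/cm^3


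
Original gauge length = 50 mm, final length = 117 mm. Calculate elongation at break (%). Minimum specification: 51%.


Extension = 117 - 50 = 67 mm
Elongation = 67 / 50 x 100 = 134.0%
Minimum required: 51%
Meets specification: Yes


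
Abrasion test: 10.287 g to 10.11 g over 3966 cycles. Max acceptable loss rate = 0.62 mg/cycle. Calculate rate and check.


Rate = 0.045 mg/cycle
Passes: Yes

Loss = 10.287 - 10.11 = 0.177 g
Rate = 0.177 g / 3966 cycles x 1000 = 0.045 mg/cycle
Max = 0.62 mg/cycle
Passes: Yes


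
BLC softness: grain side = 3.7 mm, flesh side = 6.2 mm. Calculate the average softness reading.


4.95 mm

Average = (3.7 + 6.2) / 2
Average = 4.95 mm


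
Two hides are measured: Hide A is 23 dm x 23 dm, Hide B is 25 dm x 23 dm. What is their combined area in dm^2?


1104 dm^2

Hide A area = 23 x 23 = 529 dm^2
Hide B area = 25 x 23 = 575 dm^2
Total = 529 + 575 = 1104 dm^2


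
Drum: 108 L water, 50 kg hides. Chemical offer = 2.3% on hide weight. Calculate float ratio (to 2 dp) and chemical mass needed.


Float ratio = 2.16
Chemical needed = 1.15 kg

Float ratio = 108 / 50 = 2.16
Chemical = 50 x 2.3 / 100 = 1.15 kg


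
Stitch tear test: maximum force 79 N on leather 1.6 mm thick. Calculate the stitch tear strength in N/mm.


Stitch tear strength = force / thickness
STS = 79 / 1.6 = 49.4 N/mm


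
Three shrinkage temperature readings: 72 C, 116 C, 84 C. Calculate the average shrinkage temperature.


Average = (72 + 116 + 84) / 3
Average = 272 / 3 = 90.7 C


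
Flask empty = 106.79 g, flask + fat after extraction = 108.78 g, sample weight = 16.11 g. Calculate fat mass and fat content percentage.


Fat mass = 108.78 - 106.79 = 1.99 g
Fat% = 1.99 / 16.11 x 100 = 12.4%


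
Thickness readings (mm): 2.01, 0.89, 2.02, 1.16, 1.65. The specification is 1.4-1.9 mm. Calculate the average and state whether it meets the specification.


Sum = 7.73
Average = 7.73 / 5 = 1.55 mm
Specification range: 1.4 to 1.9 mm
Within spec: Yes


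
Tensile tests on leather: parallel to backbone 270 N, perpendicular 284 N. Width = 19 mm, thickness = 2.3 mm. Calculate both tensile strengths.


Area = 19 x 2.3 = 43.7 mm^2
TS (parallel) = 270 / 43.7 = 6.18 N/mm^2
TS (perpendicular) = 284 / 43.7 = 6.50 N/mm^2


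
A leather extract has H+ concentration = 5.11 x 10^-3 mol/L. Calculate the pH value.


pH = 2.29

pH = -log10[H+]
pH = -log10(5.11 x 10^-3) = 2.29


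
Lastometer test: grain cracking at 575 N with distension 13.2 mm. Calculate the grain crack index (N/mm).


43.6 N/mm


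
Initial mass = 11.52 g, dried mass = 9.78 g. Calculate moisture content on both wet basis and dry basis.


Moisture lost = 11.52 - 9.78 = 1.74 g
Wet basis MC = 1.74 / 11.52 x 100 = 15.1%
Dry basis MC = 1.74 / 9.78 x 100 = 17.8%


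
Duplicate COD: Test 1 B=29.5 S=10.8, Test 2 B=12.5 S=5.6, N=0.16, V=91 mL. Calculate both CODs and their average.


COD1 = (29.5 - 10.8) x 0.16 x 8000 / 91 = 263.0 mg/L
COD2 = (12.5 - 5.6) x 0.16 x 8000 / 91 = 97.1 mg/L
Average = (263.0 + 97.1) / 2 = 180.1 mg/L


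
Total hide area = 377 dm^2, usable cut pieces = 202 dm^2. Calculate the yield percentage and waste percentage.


Yield = 53.6%
Waste = 46.4%


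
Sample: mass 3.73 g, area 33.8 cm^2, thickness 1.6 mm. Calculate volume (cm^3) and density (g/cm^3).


Thickness in cm = 1.6 / 10 = 0.16 cm
Volume = 33.8 x 0.16 = 5.408 cm^3
Density = 3.73 / 5.408 = 0.690 g/cm^3


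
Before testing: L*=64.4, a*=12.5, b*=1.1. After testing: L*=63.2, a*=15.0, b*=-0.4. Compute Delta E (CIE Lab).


dL = 63.2 - 64.4 = -1.2
da = 15.0 - 12.5 = 2.5
db = -0.4 - 1.1 = -1.5
dE = sqrt((-1.2)^2 + (2.5)^2 + (-1.5)^2) = 3.15


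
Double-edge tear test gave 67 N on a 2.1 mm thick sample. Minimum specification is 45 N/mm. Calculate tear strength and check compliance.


Tear strength = 31.9 N/mm
Compliant: No

Tear strength = 67 / 2.1 = 31.9 N/mm
Required minimum = 45 N/mm
Compliant: No


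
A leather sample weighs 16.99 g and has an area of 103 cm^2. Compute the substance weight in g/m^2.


Substance weight = mass / area x 10000
SW = 16.99 / 103 x 10000
SW = 1649.5 g/m^2


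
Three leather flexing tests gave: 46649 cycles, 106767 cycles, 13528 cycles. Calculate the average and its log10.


Average = (46649 + 106767 + 13528) / 3 = 55648 cycles
log10(55648) = 4.75


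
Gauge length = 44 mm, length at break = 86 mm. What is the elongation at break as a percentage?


95.5%


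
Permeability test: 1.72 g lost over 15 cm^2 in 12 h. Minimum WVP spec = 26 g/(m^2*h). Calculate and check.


WVP = 95.56 g/(m^2*h)
Meets specification: Yes


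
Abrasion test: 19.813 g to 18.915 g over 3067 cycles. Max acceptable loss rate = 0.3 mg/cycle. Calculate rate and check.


Rate = 0.293 mg/cycle
Passes: Yes

Loss = 19.813 - 18.915 = 0.898 g
Rate = 0.898 g / 3067 cycles x 1000 = 0.293 mg/cycle
Max = 0.3 mg/cycle
Passes: Yes


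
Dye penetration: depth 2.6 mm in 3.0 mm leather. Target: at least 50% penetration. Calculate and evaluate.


Penetration = 86.7%
Meets target: Yes

Penetration = 2.6 / 3.0 x 100 = 86.7%
Target: 50%
Meets target: Yes


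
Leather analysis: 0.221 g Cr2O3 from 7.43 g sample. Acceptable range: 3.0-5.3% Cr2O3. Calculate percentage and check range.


Cr2O3 = 2.97%
Within range: No


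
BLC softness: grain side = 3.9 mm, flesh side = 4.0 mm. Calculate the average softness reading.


Average = (3.9 + 4.0) / 2
Average = 3.95 mm


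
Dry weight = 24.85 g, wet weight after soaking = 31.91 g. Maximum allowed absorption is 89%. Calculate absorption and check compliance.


Absorption = 28.4%
Compliant: Yes

WA = (31.91 - 24.85) / 24.85 x 100 = 28.4%
Maximum allowed: 89%
Compliant: Yes


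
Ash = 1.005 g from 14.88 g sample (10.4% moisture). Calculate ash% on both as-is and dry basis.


As-is ash% = 1.005 / 14.88 x 100 = 6.75%
Dry mass = 14.88 x (100 - 10.4) / 100 = 13.33248 g
Dry-basis ash% = 1.005 / 13.33248 x 100 = 7.54%


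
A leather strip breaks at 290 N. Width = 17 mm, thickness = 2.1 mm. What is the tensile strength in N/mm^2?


8.12 N/mm^2

Cross-sectional area = 17 x 2.1 = 35.7 mm^2
Tensile strength = 290 / 35.7 = 8.12 N/mm^2


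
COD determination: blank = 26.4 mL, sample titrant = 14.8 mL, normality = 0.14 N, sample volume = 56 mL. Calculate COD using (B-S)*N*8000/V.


COD = (26.4 - 14.8) x 0.14 x 8000 / 56
COD = 11.6 x 0.14 x 8000 / 56
COD = 232.0 mg/L


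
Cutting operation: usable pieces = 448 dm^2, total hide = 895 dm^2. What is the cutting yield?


Yield = usable / total x 100
Yield = 448 / 895 x 100 = 50.1%


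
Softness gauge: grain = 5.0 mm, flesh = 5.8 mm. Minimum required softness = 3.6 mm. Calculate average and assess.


Average softness = 5.40 mm
Meets requirement: Yes

Average = (5.0 + 5.8) / 2 = 5.40 mm
Minimum = 3.6 mm
Meets requirement: Yes


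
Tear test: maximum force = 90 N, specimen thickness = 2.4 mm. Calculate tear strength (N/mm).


Tear strength = force / thickness
Tear = 90 / 2.4 = 37.5 N/mm


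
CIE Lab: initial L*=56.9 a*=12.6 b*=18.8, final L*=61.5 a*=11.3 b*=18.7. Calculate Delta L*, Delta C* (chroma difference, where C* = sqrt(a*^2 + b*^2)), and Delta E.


Delta L* = 61.5 - 56.9 = 4.6
C1* = sqrt((12.6)^2 + (18.8)^2) = 22.632
C2* = sqrt((11.3)^2 + (18.7)^2) = 21.849
Delta C* = 21.849 - 22.632 = -0.78
Delta E = sqrt((4.6)^2 + (-1.3)^2 + (-0.1)^2) = 4.78


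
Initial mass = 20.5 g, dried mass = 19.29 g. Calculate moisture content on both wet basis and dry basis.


Wet basis = 5.9%
Dry basis = 6.3%

Moisture lost = 20.5 - 19.29 = 1.21 g
Wet basis MC = 1.21 / 20.5 x 100 = 5.9%
Dry basis MC = 1.21 / 19.29 x 100 = 6.3%


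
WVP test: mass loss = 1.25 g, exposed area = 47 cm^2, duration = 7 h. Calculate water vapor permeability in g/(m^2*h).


37.99 g/(m^2*h)

WVP = mass_loss / (area x time) x 10000
WVP = 1.25 / (47 x 7) x 10000
WVP = 1.25 / 329 x 10000 = 37.99 g/(m^2*h)


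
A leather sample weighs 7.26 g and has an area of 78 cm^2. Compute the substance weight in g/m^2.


Substance weight = mass / area x 10000
SW = 7.26 / 78 x 10000
SW = 930.8 g/m^2


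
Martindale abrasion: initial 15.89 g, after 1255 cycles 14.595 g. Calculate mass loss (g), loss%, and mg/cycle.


Loss = 15.89 - 14.595 = 1.295 g
Loss% = 1.295 / 15.89 x 100 = 8.15%
Rate = 1.295 / 1255 x 1000 = 1.032 mg/cycle


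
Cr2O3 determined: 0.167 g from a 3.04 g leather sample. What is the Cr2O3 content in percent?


5.49%


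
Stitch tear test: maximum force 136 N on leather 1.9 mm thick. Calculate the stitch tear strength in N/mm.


71.6 N/mm


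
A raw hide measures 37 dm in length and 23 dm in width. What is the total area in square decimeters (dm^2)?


851 dm^2


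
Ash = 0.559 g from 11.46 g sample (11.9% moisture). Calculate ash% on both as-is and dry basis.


As-is ash = 4.88%
Dry-basis ash = 5.54%

As-is ash% = 0.559 / 11.46 x 100 = 4.88%
Dry mass = 11.46 x (100 - 11.9) / 100 = 10.09626 g
Dry-basis ash% = 0.559 / 10.09626 x 100 = 5.54%


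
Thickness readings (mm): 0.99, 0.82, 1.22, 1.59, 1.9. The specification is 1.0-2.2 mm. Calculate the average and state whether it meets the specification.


Average = 1.30 mm
Within specification: Yes


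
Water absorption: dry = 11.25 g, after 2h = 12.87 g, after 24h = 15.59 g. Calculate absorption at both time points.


2h absorption = 14.4%
24h absorption = 38.6%

WA (2h) = (12.87 - 11.25) / 11.25 x 100 = 14.4%
WA (24h) = (15.59 - 11.25) / 11.25 x 100 = 38.6%


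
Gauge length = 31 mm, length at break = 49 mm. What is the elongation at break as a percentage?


58.1%

Extension = 49 - 31 = 18 mm
Elongation = 18 / 31 x 100 = 58.1%


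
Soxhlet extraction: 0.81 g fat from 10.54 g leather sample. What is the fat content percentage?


Fat content = 0.81 / 10.54 x 100
Fat = 7.7%


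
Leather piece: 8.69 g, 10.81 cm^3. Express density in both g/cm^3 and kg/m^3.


0.804 g/cm^3
804 kg/m^3


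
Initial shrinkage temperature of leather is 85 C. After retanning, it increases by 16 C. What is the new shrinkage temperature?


101 C


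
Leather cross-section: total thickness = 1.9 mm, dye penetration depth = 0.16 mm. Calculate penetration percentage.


8.4%

Penetration% = 0.16 / 1.9 x 100
Penetration = 8.4%


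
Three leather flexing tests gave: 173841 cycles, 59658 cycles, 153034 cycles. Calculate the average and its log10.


Average = 128844 cycles
log10 = 5.11

Average = (173841 + 59658 + 153034) / 3 = 128844 cycles
log10(128844) = 5.11


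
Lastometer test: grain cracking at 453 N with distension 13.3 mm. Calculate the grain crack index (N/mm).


Grain crack index = force / distension
Index = 453 / 13.3 = 34.1 N/mm


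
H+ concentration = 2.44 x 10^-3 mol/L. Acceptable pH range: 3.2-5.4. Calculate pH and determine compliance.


pH = 2.61
Compliant: No

pH = -log10(2.44 x 10^-3) = 2.61
Range: 3.2 to 5.4
Compliant: No


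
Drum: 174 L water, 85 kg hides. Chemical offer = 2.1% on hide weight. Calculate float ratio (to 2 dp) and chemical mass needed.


Float ratio = 174 / 85 = 2.05
Chemical = 85 x 2.1 / 100 = 1.785 kg


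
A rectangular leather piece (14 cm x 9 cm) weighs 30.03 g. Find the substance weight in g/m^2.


Area = 14 x 9 = 126 cm^2
SW = 30.03 / 126 x 10000 = 2383.3 g/m^2


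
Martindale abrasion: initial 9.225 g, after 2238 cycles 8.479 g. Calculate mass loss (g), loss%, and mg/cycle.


Loss = 9.225 - 8.479 = 0.746 g
Loss% = 0.746 / 9.225 x 100 = 8.09%
Rate = 0.746 / 2238 x 1000 = 0.333 mg/cycle


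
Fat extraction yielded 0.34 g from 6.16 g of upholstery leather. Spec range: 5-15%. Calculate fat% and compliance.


Fat content = 5.5%
Compliant: Yes

Fat% = 0.34 / 6.16 x 100 = 5.5%
Spec range: 5-15%
Compliant: Yes


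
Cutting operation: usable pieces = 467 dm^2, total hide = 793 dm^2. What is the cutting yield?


Yield = usable / total x 100
Yield = 467 / 793 x 100 = 58.9%


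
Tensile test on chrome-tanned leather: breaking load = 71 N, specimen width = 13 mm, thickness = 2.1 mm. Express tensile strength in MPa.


Cross-section = 13 x 2.1 = 27.3 mm^2
TS = 71 / 27.3 = 2.60 MPa
(1 N/mm^2 = 1 MPa)


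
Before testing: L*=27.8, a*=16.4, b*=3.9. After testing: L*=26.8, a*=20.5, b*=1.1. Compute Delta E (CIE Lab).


Delta E = 5.06

dL = 26.8 - 27.8 = -1.0
da = 20.5 - 16.4 = 4.1
db = 1.1 - 3.9 = -2.8
dE = sqrt((-1.0)^2 + (4.1)^2 + (-2.8)^2) = 5.06


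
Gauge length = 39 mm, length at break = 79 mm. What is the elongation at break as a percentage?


102.6%

Extension = 79 - 39 = 40 mm
Elongation = 40 / 39 x 100 = 102.6%


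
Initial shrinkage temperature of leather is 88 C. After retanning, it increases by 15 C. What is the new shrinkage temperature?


103 C


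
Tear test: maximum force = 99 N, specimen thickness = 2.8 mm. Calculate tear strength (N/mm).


Tear strength = force / thickness
Tear = 99 / 2.8 = 35.4 N/mm


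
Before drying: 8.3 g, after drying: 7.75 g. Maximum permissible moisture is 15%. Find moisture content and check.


Moisture content = 6.6%
Acceptable: Yes

MC = (8.3 - 7.75) / 8.3 x 100 = 6.6%
Maximum: 15%
Acceptable: Yes


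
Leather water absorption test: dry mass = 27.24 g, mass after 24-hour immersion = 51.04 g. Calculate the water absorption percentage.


87.4%


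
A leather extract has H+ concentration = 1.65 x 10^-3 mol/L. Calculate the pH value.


pH = -log10[H+]
pH = -log10(1.65 x 10^-3) = 2.78


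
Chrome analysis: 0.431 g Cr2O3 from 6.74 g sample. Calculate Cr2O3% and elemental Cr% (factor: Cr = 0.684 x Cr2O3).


Cr2O3 = 6.39%
Cr = 4.37%

Cr2O3% = 0.431 / 6.74 x 100 = 6.39%
Cr% = 6.39 x 0.684 = 4.37%


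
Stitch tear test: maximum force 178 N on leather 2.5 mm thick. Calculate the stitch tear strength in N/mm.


71.2 N/mm

Stitch tear strength = force / thickness
STS = 178 / 2.5 = 71.2 N/mm


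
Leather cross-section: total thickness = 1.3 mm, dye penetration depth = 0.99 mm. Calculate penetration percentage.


76.2%

Penetration% = 0.99 / 1.3 x 100
Penetration = 76.2%


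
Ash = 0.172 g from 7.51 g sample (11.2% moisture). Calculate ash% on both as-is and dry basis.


As-is ash% = 0.172 / 7.51 x 100 = 2.29%
Dry mass = 7.51 x (100 - 11.2) / 100 = 6.66888 g
Dry-basis ash% = 0.172 / 6.66888 x 100 = 2.58%


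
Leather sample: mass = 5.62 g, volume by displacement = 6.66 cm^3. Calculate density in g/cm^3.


0.844 g/cm^3

Density = mass / volume
Density = 5.62 / 6.66 = 0.844 g/cm^3


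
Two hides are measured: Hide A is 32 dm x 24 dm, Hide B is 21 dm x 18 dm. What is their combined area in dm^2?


Hide A area = 32 x 24 = 768 dm^2
Hide B area = 21 x 18 = 378 dm^2
Total = 768 + 378 = 1146 dm^2


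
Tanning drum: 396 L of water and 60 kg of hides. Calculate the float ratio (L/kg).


6.6

Float ratio = water / hide weight
Ratio = 396 / 60 = 6.6


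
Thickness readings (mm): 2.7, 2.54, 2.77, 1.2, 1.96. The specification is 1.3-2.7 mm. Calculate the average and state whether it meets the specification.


Sum = 11.17
Average = 11.17 / 5 = 2.23 mm
Specification range: 1.3 to 2.7 mm
Within spec: Yes


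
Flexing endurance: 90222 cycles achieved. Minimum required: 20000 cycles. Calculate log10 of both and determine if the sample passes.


Achieved: log10 = 4.96
Required: log10 = 4.30
Passes: Yes


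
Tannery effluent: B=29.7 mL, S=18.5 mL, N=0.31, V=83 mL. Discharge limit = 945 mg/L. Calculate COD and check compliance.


COD = (29.7 - 18.5) x 0.31 x 8000 / 83 = 334.7 mg/L
Limit: 945 mg/L
Compliant: Yes


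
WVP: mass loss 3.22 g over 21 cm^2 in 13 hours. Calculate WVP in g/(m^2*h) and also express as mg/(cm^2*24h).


WVP = 117.95 g/(m^2*h)
Daily rate = 283.08 mg/(cm^2*24h)

WVP = 3.22 / (21 x 13) x 10000 = 117.95 g/(m^2*h)
Mass loss in mg = 3.22 x 1000 = 3220 mg
Per cm^2 per 24h in mg: 3220 x 24 / (21 x 13) = 77280 / 273 = 283.08 mg/(cm^2*24h)


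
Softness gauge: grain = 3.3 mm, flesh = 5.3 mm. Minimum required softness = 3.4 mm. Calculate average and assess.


Average softness = 4.30 mm
Meets requirement: Yes


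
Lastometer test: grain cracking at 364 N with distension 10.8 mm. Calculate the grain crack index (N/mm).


33.7 N/mm


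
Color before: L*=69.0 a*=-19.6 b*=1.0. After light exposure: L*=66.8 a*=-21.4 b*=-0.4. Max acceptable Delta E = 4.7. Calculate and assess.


Delta E = 3.17
Passes: Yes

dL = -2.2, da = -1.8, db = -1.4
dE = sqrt((-2.2)^2 + (-1.8)^2 + (-1.4)^2) = 3.17
Max = 4.7
Passes: Yes


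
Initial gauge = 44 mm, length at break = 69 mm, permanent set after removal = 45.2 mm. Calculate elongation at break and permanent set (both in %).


Elongation at break = (69 - 44) / 44 x 100 = 56.8%
Permanent set = (45.2 - 44) / 44 x 100 = 2.7%


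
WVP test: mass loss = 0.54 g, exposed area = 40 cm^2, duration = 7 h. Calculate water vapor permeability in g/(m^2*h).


WVP = mass_loss / (area x time) x 10000
WVP = 0.54 / (40 x 7) x 10000
WVP = 0.54 / 280 x 10000 = 19.29 g/(m^2*h)


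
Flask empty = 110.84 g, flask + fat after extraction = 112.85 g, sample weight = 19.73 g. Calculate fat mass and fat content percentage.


Fat mass = 112.85 - 110.84 = 2.01 g
Fat% = 2.01 / 19.73 x 100 = 10.2%


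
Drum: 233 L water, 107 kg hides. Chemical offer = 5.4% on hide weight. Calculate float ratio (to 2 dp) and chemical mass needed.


Float ratio = 2.18
Chemical needed = 5.778 kg

Float ratio = 233 / 107 = 2.18
Chemical = 107 x 5.4 / 100 = 5.778 kg


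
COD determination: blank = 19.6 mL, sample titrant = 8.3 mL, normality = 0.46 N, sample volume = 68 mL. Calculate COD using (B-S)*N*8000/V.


COD = (19.6 - 8.3) x 0.46 x 8000 / 68
COD = 11.3 x 0.46 x 8000 / 68
COD = 611.5 mg/L


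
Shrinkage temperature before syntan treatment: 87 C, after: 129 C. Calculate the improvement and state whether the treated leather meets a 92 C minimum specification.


Improvement = 42 C
Meets 92 C spec: Yes


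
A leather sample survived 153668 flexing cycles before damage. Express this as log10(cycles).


log10(153668) = 5.19


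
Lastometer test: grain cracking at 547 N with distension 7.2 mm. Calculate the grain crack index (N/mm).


76.0 N/mm


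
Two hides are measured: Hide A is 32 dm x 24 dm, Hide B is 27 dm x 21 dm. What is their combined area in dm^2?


Hide A area = 32 x 24 = 768 dm^2
Hide B area = 27 x 21 = 567 dm^2
Total = 768 + 567 = 1335 dm^2


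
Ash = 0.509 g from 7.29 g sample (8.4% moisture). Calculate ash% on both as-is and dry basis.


As-is ash% = 0.509 / 7.29 x 100 = 6.98%
Dry mass = 7.29 x (100 - 8.4) / 100 = 6.67764 g
Dry-basis ash% = 0.509 / 6.67764 x 100 = 7.62%


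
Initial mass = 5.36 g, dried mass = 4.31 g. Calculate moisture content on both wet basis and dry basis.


Moisture lost = 5.36 - 4.31 = 1.05 g
Wet basis MC = 1.05 / 5.36 x 100 = 19.6%
Dry basis MC = 1.05 / 4.31 x 100 = 24.4%


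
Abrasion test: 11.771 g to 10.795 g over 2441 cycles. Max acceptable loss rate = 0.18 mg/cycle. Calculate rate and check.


Rate = 0.400 mg/cycle
Passes: No

Loss = 11.771 - 10.795 = 0.976 g
Rate = 0.976 g / 2441 cycles x 1000 = 0.400 mg/cycle
Max = 0.18 mg/cycle
Passes: No


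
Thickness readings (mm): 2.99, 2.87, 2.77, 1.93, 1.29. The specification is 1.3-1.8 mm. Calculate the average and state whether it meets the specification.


Average = 2.37 mm
Within specification: No

Sum = 11.85
Average = 11.85 / 5 = 2.37 mm
Specification range: 1.3 to 1.8 mm
Within spec: No


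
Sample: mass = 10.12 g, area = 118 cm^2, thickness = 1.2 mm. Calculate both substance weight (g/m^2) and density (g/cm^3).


SW = 10.12 / 118 x 10000 = 857.6 g/m^2
Volume = 118 x 1.2 / 10 = 14.16 cm^3
Density = 10.12 / 14.16 = 0.715 g/cm^3


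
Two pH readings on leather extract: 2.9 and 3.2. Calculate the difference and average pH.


Difference = |2.9 - 3.2| = 0.3
Average = (2.9 + 3.2) / 2 = 3.05


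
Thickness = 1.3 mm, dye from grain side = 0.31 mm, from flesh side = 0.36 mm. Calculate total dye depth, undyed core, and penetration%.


Total dyed = 0.67 mm
Undyed core = 0.63 mm
Penetration = 51.5%


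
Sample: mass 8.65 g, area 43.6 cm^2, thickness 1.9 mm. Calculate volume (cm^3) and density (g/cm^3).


Volume = 8.284 cm^3
Density = 1.044 g/cm^3

Thickness in cm = 1.9 / 10 = 0.19 cm
Volume = 43.6 x 0.19 = 8.284 cm^3
Density = 8.65 / 8.284 = 1.044 g/cm^3


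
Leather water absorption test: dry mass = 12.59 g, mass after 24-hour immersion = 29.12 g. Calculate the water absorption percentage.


131.3%

Water absorbed = 29.12 - 12.59 = 16.53 g
WA% = 16.53 / 12.59 x 100 = 131.3%


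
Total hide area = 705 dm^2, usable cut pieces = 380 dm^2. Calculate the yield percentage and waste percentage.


Yield = 53.9%
Waste = 46.1%

Yield = 380 / 705 x 100 = 53.9%
Waste = 705 - 380 = 325 dm^2
Waste% = 100 - 53.9 = 46.1%


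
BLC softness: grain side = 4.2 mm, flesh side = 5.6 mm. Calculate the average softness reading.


4.90 mm

Average = (4.2 + 5.6) / 2
Average = 4.90 mm
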